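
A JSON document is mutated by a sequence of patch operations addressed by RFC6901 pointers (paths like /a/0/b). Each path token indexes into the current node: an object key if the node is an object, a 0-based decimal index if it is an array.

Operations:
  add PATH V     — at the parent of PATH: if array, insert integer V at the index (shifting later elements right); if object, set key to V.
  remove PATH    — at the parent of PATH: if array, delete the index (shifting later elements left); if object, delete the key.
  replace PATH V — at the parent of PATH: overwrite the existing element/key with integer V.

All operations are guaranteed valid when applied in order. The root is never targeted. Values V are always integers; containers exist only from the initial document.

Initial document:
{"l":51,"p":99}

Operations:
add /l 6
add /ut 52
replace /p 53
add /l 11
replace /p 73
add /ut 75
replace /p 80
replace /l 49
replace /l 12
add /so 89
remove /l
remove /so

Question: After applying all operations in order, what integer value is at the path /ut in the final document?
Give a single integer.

After op 1 (add /l 6): {"l":6,"p":99}
After op 2 (add /ut 52): {"l":6,"p":99,"ut":52}
After op 3 (replace /p 53): {"l":6,"p":53,"ut":52}
After op 4 (add /l 11): {"l":11,"p":53,"ut":52}
After op 5 (replace /p 73): {"l":11,"p":73,"ut":52}
After op 6 (add /ut 75): {"l":11,"p":73,"ut":75}
After op 7 (replace /p 80): {"l":11,"p":80,"ut":75}
After op 8 (replace /l 49): {"l":49,"p":80,"ut":75}
After op 9 (replace /l 12): {"l":12,"p":80,"ut":75}
After op 10 (add /so 89): {"l":12,"p":80,"so":89,"ut":75}
After op 11 (remove /l): {"p":80,"so":89,"ut":75}
After op 12 (remove /so): {"p":80,"ut":75}
Value at /ut: 75

Answer: 75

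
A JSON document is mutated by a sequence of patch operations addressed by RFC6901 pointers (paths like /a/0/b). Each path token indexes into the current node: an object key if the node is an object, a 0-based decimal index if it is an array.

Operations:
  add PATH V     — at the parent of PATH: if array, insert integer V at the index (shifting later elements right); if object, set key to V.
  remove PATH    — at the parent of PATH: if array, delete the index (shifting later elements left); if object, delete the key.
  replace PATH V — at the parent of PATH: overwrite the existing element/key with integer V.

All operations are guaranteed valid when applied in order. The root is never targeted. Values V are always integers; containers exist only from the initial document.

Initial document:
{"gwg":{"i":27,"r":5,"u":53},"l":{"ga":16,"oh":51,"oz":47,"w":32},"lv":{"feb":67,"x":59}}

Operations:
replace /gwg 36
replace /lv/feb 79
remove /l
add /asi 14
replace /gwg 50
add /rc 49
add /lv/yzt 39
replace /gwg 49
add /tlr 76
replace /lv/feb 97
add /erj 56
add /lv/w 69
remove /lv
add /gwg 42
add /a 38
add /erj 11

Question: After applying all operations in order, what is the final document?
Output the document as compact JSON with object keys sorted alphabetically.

Answer: {"a":38,"asi":14,"erj":11,"gwg":42,"rc":49,"tlr":76}

Derivation:
After op 1 (replace /gwg 36): {"gwg":36,"l":{"ga":16,"oh":51,"oz":47,"w":32},"lv":{"feb":67,"x":59}}
After op 2 (replace /lv/feb 79): {"gwg":36,"l":{"ga":16,"oh":51,"oz":47,"w":32},"lv":{"feb":79,"x":59}}
After op 3 (remove /l): {"gwg":36,"lv":{"feb":79,"x":59}}
After op 4 (add /asi 14): {"asi":14,"gwg":36,"lv":{"feb":79,"x":59}}
After op 5 (replace /gwg 50): {"asi":14,"gwg":50,"lv":{"feb":79,"x":59}}
After op 6 (add /rc 49): {"asi":14,"gwg":50,"lv":{"feb":79,"x":59},"rc":49}
After op 7 (add /lv/yzt 39): {"asi":14,"gwg":50,"lv":{"feb":79,"x":59,"yzt":39},"rc":49}
After op 8 (replace /gwg 49): {"asi":14,"gwg":49,"lv":{"feb":79,"x":59,"yzt":39},"rc":49}
After op 9 (add /tlr 76): {"asi":14,"gwg":49,"lv":{"feb":79,"x":59,"yzt":39},"rc":49,"tlr":76}
After op 10 (replace /lv/feb 97): {"asi":14,"gwg":49,"lv":{"feb":97,"x":59,"yzt":39},"rc":49,"tlr":76}
After op 11 (add /erj 56): {"asi":14,"erj":56,"gwg":49,"lv":{"feb":97,"x":59,"yzt":39},"rc":49,"tlr":76}
After op 12 (add /lv/w 69): {"asi":14,"erj":56,"gwg":49,"lv":{"feb":97,"w":69,"x":59,"yzt":39},"rc":49,"tlr":76}
After op 13 (remove /lv): {"asi":14,"erj":56,"gwg":49,"rc":49,"tlr":76}
After op 14 (add /gwg 42): {"asi":14,"erj":56,"gwg":42,"rc":49,"tlr":76}
After op 15 (add /a 38): {"a":38,"asi":14,"erj":56,"gwg":42,"rc":49,"tlr":76}
After op 16 (add /erj 11): {"a":38,"asi":14,"erj":11,"gwg":42,"rc":49,"tlr":76}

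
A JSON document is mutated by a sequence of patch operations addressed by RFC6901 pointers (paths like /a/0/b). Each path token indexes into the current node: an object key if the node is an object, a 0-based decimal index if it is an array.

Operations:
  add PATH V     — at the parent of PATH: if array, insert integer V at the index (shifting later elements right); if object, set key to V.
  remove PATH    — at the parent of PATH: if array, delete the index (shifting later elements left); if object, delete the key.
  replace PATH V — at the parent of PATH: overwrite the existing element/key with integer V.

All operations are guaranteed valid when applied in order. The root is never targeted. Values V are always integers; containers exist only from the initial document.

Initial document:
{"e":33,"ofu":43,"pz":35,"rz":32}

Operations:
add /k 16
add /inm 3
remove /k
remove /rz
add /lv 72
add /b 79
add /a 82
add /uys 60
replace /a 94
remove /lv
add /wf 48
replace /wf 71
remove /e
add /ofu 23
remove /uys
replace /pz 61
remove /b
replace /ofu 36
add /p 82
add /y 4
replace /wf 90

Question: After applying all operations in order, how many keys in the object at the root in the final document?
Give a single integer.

Answer: 7

Derivation:
After op 1 (add /k 16): {"e":33,"k":16,"ofu":43,"pz":35,"rz":32}
After op 2 (add /inm 3): {"e":33,"inm":3,"k":16,"ofu":43,"pz":35,"rz":32}
After op 3 (remove /k): {"e":33,"inm":3,"ofu":43,"pz":35,"rz":32}
After op 4 (remove /rz): {"e":33,"inm":3,"ofu":43,"pz":35}
After op 5 (add /lv 72): {"e":33,"inm":3,"lv":72,"ofu":43,"pz":35}
After op 6 (add /b 79): {"b":79,"e":33,"inm":3,"lv":72,"ofu":43,"pz":35}
After op 7 (add /a 82): {"a":82,"b":79,"e":33,"inm":3,"lv":72,"ofu":43,"pz":35}
After op 8 (add /uys 60): {"a":82,"b":79,"e":33,"inm":3,"lv":72,"ofu":43,"pz":35,"uys":60}
After op 9 (replace /a 94): {"a":94,"b":79,"e":33,"inm":3,"lv":72,"ofu":43,"pz":35,"uys":60}
After op 10 (remove /lv): {"a":94,"b":79,"e":33,"inm":3,"ofu":43,"pz":35,"uys":60}
After op 11 (add /wf 48): {"a":94,"b":79,"e":33,"inm":3,"ofu":43,"pz":35,"uys":60,"wf":48}
After op 12 (replace /wf 71): {"a":94,"b":79,"e":33,"inm":3,"ofu":43,"pz":35,"uys":60,"wf":71}
After op 13 (remove /e): {"a":94,"b":79,"inm":3,"ofu":43,"pz":35,"uys":60,"wf":71}
After op 14 (add /ofu 23): {"a":94,"b":79,"inm":3,"ofu":23,"pz":35,"uys":60,"wf":71}
After op 15 (remove /uys): {"a":94,"b":79,"inm":3,"ofu":23,"pz":35,"wf":71}
After op 16 (replace /pz 61): {"a":94,"b":79,"inm":3,"ofu":23,"pz":61,"wf":71}
After op 17 (remove /b): {"a":94,"inm":3,"ofu":23,"pz":61,"wf":71}
After op 18 (replace /ofu 36): {"a":94,"inm":3,"ofu":36,"pz":61,"wf":71}
After op 19 (add /p 82): {"a":94,"inm":3,"ofu":36,"p":82,"pz":61,"wf":71}
After op 20 (add /y 4): {"a":94,"inm":3,"ofu":36,"p":82,"pz":61,"wf":71,"y":4}
After op 21 (replace /wf 90): {"a":94,"inm":3,"ofu":36,"p":82,"pz":61,"wf":90,"y":4}
Size at the root: 7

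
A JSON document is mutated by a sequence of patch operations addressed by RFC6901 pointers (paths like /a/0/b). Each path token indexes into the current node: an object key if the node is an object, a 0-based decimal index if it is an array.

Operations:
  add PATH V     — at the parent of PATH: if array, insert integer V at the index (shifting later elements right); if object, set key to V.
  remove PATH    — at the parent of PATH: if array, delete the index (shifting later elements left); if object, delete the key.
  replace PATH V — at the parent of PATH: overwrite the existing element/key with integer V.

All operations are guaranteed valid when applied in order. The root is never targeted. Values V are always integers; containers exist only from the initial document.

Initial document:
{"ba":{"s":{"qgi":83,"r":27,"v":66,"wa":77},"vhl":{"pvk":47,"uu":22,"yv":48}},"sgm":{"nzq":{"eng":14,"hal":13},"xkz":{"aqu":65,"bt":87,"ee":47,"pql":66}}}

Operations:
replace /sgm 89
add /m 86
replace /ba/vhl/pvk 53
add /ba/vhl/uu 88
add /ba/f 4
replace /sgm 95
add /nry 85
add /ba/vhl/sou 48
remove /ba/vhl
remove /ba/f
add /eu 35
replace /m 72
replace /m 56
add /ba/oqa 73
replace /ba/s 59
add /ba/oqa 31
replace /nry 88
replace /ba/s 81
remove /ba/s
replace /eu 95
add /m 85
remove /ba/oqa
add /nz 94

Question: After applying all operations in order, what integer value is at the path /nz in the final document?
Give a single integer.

After op 1 (replace /sgm 89): {"ba":{"s":{"qgi":83,"r":27,"v":66,"wa":77},"vhl":{"pvk":47,"uu":22,"yv":48}},"sgm":89}
After op 2 (add /m 86): {"ba":{"s":{"qgi":83,"r":27,"v":66,"wa":77},"vhl":{"pvk":47,"uu":22,"yv":48}},"m":86,"sgm":89}
After op 3 (replace /ba/vhl/pvk 53): {"ba":{"s":{"qgi":83,"r":27,"v":66,"wa":77},"vhl":{"pvk":53,"uu":22,"yv":48}},"m":86,"sgm":89}
After op 4 (add /ba/vhl/uu 88): {"ba":{"s":{"qgi":83,"r":27,"v":66,"wa":77},"vhl":{"pvk":53,"uu":88,"yv":48}},"m":86,"sgm":89}
After op 5 (add /ba/f 4): {"ba":{"f":4,"s":{"qgi":83,"r":27,"v":66,"wa":77},"vhl":{"pvk":53,"uu":88,"yv":48}},"m":86,"sgm":89}
After op 6 (replace /sgm 95): {"ba":{"f":4,"s":{"qgi":83,"r":27,"v":66,"wa":77},"vhl":{"pvk":53,"uu":88,"yv":48}},"m":86,"sgm":95}
After op 7 (add /nry 85): {"ba":{"f":4,"s":{"qgi":83,"r":27,"v":66,"wa":77},"vhl":{"pvk":53,"uu":88,"yv":48}},"m":86,"nry":85,"sgm":95}
After op 8 (add /ba/vhl/sou 48): {"ba":{"f":4,"s":{"qgi":83,"r":27,"v":66,"wa":77},"vhl":{"pvk":53,"sou":48,"uu":88,"yv":48}},"m":86,"nry":85,"sgm":95}
After op 9 (remove /ba/vhl): {"ba":{"f":4,"s":{"qgi":83,"r":27,"v":66,"wa":77}},"m":86,"nry":85,"sgm":95}
After op 10 (remove /ba/f): {"ba":{"s":{"qgi":83,"r":27,"v":66,"wa":77}},"m":86,"nry":85,"sgm":95}
After op 11 (add /eu 35): {"ba":{"s":{"qgi":83,"r":27,"v":66,"wa":77}},"eu":35,"m":86,"nry":85,"sgm":95}
After op 12 (replace /m 72): {"ba":{"s":{"qgi":83,"r":27,"v":66,"wa":77}},"eu":35,"m":72,"nry":85,"sgm":95}
After op 13 (replace /m 56): {"ba":{"s":{"qgi":83,"r":27,"v":66,"wa":77}},"eu":35,"m":56,"nry":85,"sgm":95}
After op 14 (add /ba/oqa 73): {"ba":{"oqa":73,"s":{"qgi":83,"r":27,"v":66,"wa":77}},"eu":35,"m":56,"nry":85,"sgm":95}
After op 15 (replace /ba/s 59): {"ba":{"oqa":73,"s":59},"eu":35,"m":56,"nry":85,"sgm":95}
After op 16 (add /ba/oqa 31): {"ba":{"oqa":31,"s":59},"eu":35,"m":56,"nry":85,"sgm":95}
After op 17 (replace /nry 88): {"ba":{"oqa":31,"s":59},"eu":35,"m":56,"nry":88,"sgm":95}
After op 18 (replace /ba/s 81): {"ba":{"oqa":31,"s":81},"eu":35,"m":56,"nry":88,"sgm":95}
After op 19 (remove /ba/s): {"ba":{"oqa":31},"eu":35,"m":56,"nry":88,"sgm":95}
After op 20 (replace /eu 95): {"ba":{"oqa":31},"eu":95,"m":56,"nry":88,"sgm":95}
After op 21 (add /m 85): {"ba":{"oqa":31},"eu":95,"m":85,"nry":88,"sgm":95}
After op 22 (remove /ba/oqa): {"ba":{},"eu":95,"m":85,"nry":88,"sgm":95}
After op 23 (add /nz 94): {"ba":{},"eu":95,"m":85,"nry":88,"nz":94,"sgm":95}
Value at /nz: 94

Answer: 94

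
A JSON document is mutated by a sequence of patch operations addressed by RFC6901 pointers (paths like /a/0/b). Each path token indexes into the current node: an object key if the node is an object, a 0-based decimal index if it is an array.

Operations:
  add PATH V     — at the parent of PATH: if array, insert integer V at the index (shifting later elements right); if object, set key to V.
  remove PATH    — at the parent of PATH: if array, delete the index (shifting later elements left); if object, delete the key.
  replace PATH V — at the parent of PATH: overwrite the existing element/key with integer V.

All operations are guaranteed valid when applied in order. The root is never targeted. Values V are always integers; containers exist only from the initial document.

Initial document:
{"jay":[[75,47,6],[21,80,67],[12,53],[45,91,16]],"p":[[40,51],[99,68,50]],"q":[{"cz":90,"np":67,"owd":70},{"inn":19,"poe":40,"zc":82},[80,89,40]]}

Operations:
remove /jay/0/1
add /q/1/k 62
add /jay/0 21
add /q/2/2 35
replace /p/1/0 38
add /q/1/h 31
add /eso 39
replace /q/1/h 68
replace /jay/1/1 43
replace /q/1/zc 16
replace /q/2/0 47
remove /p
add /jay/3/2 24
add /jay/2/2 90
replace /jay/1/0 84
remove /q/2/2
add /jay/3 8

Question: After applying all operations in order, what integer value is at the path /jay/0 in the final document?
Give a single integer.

After op 1 (remove /jay/0/1): {"jay":[[75,6],[21,80,67],[12,53],[45,91,16]],"p":[[40,51],[99,68,50]],"q":[{"cz":90,"np":67,"owd":70},{"inn":19,"poe":40,"zc":82},[80,89,40]]}
After op 2 (add /q/1/k 62): {"jay":[[75,6],[21,80,67],[12,53],[45,91,16]],"p":[[40,51],[99,68,50]],"q":[{"cz":90,"np":67,"owd":70},{"inn":19,"k":62,"poe":40,"zc":82},[80,89,40]]}
After op 3 (add /jay/0 21): {"jay":[21,[75,6],[21,80,67],[12,53],[45,91,16]],"p":[[40,51],[99,68,50]],"q":[{"cz":90,"np":67,"owd":70},{"inn":19,"k":62,"poe":40,"zc":82},[80,89,40]]}
After op 4 (add /q/2/2 35): {"jay":[21,[75,6],[21,80,67],[12,53],[45,91,16]],"p":[[40,51],[99,68,50]],"q":[{"cz":90,"np":67,"owd":70},{"inn":19,"k":62,"poe":40,"zc":82},[80,89,35,40]]}
After op 5 (replace /p/1/0 38): {"jay":[21,[75,6],[21,80,67],[12,53],[45,91,16]],"p":[[40,51],[38,68,50]],"q":[{"cz":90,"np":67,"owd":70},{"inn":19,"k":62,"poe":40,"zc":82},[80,89,35,40]]}
After op 6 (add /q/1/h 31): {"jay":[21,[75,6],[21,80,67],[12,53],[45,91,16]],"p":[[40,51],[38,68,50]],"q":[{"cz":90,"np":67,"owd":70},{"h":31,"inn":19,"k":62,"poe":40,"zc":82},[80,89,35,40]]}
After op 7 (add /eso 39): {"eso":39,"jay":[21,[75,6],[21,80,67],[12,53],[45,91,16]],"p":[[40,51],[38,68,50]],"q":[{"cz":90,"np":67,"owd":70},{"h":31,"inn":19,"k":62,"poe":40,"zc":82},[80,89,35,40]]}
After op 8 (replace /q/1/h 68): {"eso":39,"jay":[21,[75,6],[21,80,67],[12,53],[45,91,16]],"p":[[40,51],[38,68,50]],"q":[{"cz":90,"np":67,"owd":70},{"h":68,"inn":19,"k":62,"poe":40,"zc":82},[80,89,35,40]]}
After op 9 (replace /jay/1/1 43): {"eso":39,"jay":[21,[75,43],[21,80,67],[12,53],[45,91,16]],"p":[[40,51],[38,68,50]],"q":[{"cz":90,"np":67,"owd":70},{"h":68,"inn":19,"k":62,"poe":40,"zc":82},[80,89,35,40]]}
After op 10 (replace /q/1/zc 16): {"eso":39,"jay":[21,[75,43],[21,80,67],[12,53],[45,91,16]],"p":[[40,51],[38,68,50]],"q":[{"cz":90,"np":67,"owd":70},{"h":68,"inn":19,"k":62,"poe":40,"zc":16},[80,89,35,40]]}
After op 11 (replace /q/2/0 47): {"eso":39,"jay":[21,[75,43],[21,80,67],[12,53],[45,91,16]],"p":[[40,51],[38,68,50]],"q":[{"cz":90,"np":67,"owd":70},{"h":68,"inn":19,"k":62,"poe":40,"zc":16},[47,89,35,40]]}
After op 12 (remove /p): {"eso":39,"jay":[21,[75,43],[21,80,67],[12,53],[45,91,16]],"q":[{"cz":90,"np":67,"owd":70},{"h":68,"inn":19,"k":62,"poe":40,"zc":16},[47,89,35,40]]}
After op 13 (add /jay/3/2 24): {"eso":39,"jay":[21,[75,43],[21,80,67],[12,53,24],[45,91,16]],"q":[{"cz":90,"np":67,"owd":70},{"h":68,"inn":19,"k":62,"poe":40,"zc":16},[47,89,35,40]]}
After op 14 (add /jay/2/2 90): {"eso":39,"jay":[21,[75,43],[21,80,90,67],[12,53,24],[45,91,16]],"q":[{"cz":90,"np":67,"owd":70},{"h":68,"inn":19,"k":62,"poe":40,"zc":16},[47,89,35,40]]}
After op 15 (replace /jay/1/0 84): {"eso":39,"jay":[21,[84,43],[21,80,90,67],[12,53,24],[45,91,16]],"q":[{"cz":90,"np":67,"owd":70},{"h":68,"inn":19,"k":62,"poe":40,"zc":16},[47,89,35,40]]}
After op 16 (remove /q/2/2): {"eso":39,"jay":[21,[84,43],[21,80,90,67],[12,53,24],[45,91,16]],"q":[{"cz":90,"np":67,"owd":70},{"h":68,"inn":19,"k":62,"poe":40,"zc":16},[47,89,40]]}
After op 17 (add /jay/3 8): {"eso":39,"jay":[21,[84,43],[21,80,90,67],8,[12,53,24],[45,91,16]],"q":[{"cz":90,"np":67,"owd":70},{"h":68,"inn":19,"k":62,"poe":40,"zc":16},[47,89,40]]}
Value at /jay/0: 21

Answer: 21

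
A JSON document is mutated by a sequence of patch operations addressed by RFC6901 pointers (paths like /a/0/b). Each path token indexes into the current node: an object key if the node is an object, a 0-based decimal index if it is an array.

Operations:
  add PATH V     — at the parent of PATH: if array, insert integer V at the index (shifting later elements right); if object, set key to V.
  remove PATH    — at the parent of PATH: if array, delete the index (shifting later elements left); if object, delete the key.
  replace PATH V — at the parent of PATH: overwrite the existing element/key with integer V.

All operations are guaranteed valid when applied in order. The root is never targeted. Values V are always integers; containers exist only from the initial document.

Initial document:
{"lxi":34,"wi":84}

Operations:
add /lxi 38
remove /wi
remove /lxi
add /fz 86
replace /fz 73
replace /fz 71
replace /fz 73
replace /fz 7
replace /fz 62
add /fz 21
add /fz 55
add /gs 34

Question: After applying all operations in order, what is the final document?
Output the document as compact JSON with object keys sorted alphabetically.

After op 1 (add /lxi 38): {"lxi":38,"wi":84}
After op 2 (remove /wi): {"lxi":38}
After op 3 (remove /lxi): {}
After op 4 (add /fz 86): {"fz":86}
After op 5 (replace /fz 73): {"fz":73}
After op 6 (replace /fz 71): {"fz":71}
After op 7 (replace /fz 73): {"fz":73}
After op 8 (replace /fz 7): {"fz":7}
After op 9 (replace /fz 62): {"fz":62}
After op 10 (add /fz 21): {"fz":21}
After op 11 (add /fz 55): {"fz":55}
After op 12 (add /gs 34): {"fz":55,"gs":34}

Answer: {"fz":55,"gs":34}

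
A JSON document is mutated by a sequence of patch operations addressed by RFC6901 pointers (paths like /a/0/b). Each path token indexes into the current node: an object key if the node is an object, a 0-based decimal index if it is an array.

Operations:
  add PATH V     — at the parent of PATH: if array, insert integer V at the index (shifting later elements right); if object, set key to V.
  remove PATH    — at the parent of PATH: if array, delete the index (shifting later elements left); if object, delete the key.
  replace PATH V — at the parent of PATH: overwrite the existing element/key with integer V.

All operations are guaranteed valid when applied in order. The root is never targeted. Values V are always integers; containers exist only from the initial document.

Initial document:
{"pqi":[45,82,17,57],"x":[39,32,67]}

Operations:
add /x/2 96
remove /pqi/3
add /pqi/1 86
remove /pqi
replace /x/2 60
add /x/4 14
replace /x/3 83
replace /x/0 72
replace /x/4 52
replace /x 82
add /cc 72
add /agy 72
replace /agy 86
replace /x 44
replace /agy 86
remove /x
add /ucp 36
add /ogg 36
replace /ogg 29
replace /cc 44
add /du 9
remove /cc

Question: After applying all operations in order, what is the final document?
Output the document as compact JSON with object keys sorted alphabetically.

After op 1 (add /x/2 96): {"pqi":[45,82,17,57],"x":[39,32,96,67]}
After op 2 (remove /pqi/3): {"pqi":[45,82,17],"x":[39,32,96,67]}
After op 3 (add /pqi/1 86): {"pqi":[45,86,82,17],"x":[39,32,96,67]}
After op 4 (remove /pqi): {"x":[39,32,96,67]}
After op 5 (replace /x/2 60): {"x":[39,32,60,67]}
After op 6 (add /x/4 14): {"x":[39,32,60,67,14]}
After op 7 (replace /x/3 83): {"x":[39,32,60,83,14]}
After op 8 (replace /x/0 72): {"x":[72,32,60,83,14]}
After op 9 (replace /x/4 52): {"x":[72,32,60,83,52]}
After op 10 (replace /x 82): {"x":82}
After op 11 (add /cc 72): {"cc":72,"x":82}
After op 12 (add /agy 72): {"agy":72,"cc":72,"x":82}
After op 13 (replace /agy 86): {"agy":86,"cc":72,"x":82}
After op 14 (replace /x 44): {"agy":86,"cc":72,"x":44}
After op 15 (replace /agy 86): {"agy":86,"cc":72,"x":44}
After op 16 (remove /x): {"agy":86,"cc":72}
After op 17 (add /ucp 36): {"agy":86,"cc":72,"ucp":36}
After op 18 (add /ogg 36): {"agy":86,"cc":72,"ogg":36,"ucp":36}
After op 19 (replace /ogg 29): {"agy":86,"cc":72,"ogg":29,"ucp":36}
After op 20 (replace /cc 44): {"agy":86,"cc":44,"ogg":29,"ucp":36}
After op 21 (add /du 9): {"agy":86,"cc":44,"du":9,"ogg":29,"ucp":36}
After op 22 (remove /cc): {"agy":86,"du":9,"ogg":29,"ucp":36}

Answer: {"agy":86,"du":9,"ogg":29,"ucp":36}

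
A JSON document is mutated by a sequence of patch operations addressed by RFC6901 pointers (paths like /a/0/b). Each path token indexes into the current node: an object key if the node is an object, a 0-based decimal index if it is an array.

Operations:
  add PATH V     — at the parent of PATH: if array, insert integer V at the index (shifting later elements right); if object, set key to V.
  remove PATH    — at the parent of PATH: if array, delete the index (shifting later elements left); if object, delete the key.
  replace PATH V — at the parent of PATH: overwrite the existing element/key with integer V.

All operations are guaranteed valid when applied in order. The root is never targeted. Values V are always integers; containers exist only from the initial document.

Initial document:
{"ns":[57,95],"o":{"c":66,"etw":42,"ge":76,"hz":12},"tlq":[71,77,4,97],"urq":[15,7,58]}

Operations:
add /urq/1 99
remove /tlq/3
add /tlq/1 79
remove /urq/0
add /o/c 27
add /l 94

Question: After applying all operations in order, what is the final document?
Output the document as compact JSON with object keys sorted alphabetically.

Answer: {"l":94,"ns":[57,95],"o":{"c":27,"etw":42,"ge":76,"hz":12},"tlq":[71,79,77,4],"urq":[99,7,58]}

Derivation:
After op 1 (add /urq/1 99): {"ns":[57,95],"o":{"c":66,"etw":42,"ge":76,"hz":12},"tlq":[71,77,4,97],"urq":[15,99,7,58]}
After op 2 (remove /tlq/3): {"ns":[57,95],"o":{"c":66,"etw":42,"ge":76,"hz":12},"tlq":[71,77,4],"urq":[15,99,7,58]}
After op 3 (add /tlq/1 79): {"ns":[57,95],"o":{"c":66,"etw":42,"ge":76,"hz":12},"tlq":[71,79,77,4],"urq":[15,99,7,58]}
After op 4 (remove /urq/0): {"ns":[57,95],"o":{"c":66,"etw":42,"ge":76,"hz":12},"tlq":[71,79,77,4],"urq":[99,7,58]}
After op 5 (add /o/c 27): {"ns":[57,95],"o":{"c":27,"etw":42,"ge":76,"hz":12},"tlq":[71,79,77,4],"urq":[99,7,58]}
After op 6 (add /l 94): {"l":94,"ns":[57,95],"o":{"c":27,"etw":42,"ge":76,"hz":12},"tlq":[71,79,77,4],"urq":[99,7,58]}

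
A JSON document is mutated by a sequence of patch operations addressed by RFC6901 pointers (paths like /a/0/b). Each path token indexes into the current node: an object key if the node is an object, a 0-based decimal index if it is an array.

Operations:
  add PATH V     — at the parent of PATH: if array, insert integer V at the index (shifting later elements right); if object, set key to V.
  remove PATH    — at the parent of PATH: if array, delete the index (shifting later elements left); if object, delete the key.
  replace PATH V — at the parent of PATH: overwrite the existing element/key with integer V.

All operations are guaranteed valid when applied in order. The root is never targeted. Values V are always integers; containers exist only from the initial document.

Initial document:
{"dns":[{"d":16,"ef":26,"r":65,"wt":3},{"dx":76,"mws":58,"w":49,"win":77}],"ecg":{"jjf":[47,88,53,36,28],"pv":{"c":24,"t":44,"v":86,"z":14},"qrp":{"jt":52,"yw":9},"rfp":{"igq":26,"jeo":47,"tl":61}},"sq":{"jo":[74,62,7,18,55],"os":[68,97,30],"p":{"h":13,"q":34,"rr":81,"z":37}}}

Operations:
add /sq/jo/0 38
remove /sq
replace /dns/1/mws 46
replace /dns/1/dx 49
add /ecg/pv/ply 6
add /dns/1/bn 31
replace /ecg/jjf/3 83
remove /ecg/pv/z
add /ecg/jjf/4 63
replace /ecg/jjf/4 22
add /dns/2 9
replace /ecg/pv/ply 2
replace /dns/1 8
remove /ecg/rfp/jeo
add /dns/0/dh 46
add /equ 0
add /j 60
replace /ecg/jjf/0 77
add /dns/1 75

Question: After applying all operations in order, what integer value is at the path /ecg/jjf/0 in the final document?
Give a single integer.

After op 1 (add /sq/jo/0 38): {"dns":[{"d":16,"ef":26,"r":65,"wt":3},{"dx":76,"mws":58,"w":49,"win":77}],"ecg":{"jjf":[47,88,53,36,28],"pv":{"c":24,"t":44,"v":86,"z":14},"qrp":{"jt":52,"yw":9},"rfp":{"igq":26,"jeo":47,"tl":61}},"sq":{"jo":[38,74,62,7,18,55],"os":[68,97,30],"p":{"h":13,"q":34,"rr":81,"z":37}}}
After op 2 (remove /sq): {"dns":[{"d":16,"ef":26,"r":65,"wt":3},{"dx":76,"mws":58,"w":49,"win":77}],"ecg":{"jjf":[47,88,53,36,28],"pv":{"c":24,"t":44,"v":86,"z":14},"qrp":{"jt":52,"yw":9},"rfp":{"igq":26,"jeo":47,"tl":61}}}
After op 3 (replace /dns/1/mws 46): {"dns":[{"d":16,"ef":26,"r":65,"wt":3},{"dx":76,"mws":46,"w":49,"win":77}],"ecg":{"jjf":[47,88,53,36,28],"pv":{"c":24,"t":44,"v":86,"z":14},"qrp":{"jt":52,"yw":9},"rfp":{"igq":26,"jeo":47,"tl":61}}}
After op 4 (replace /dns/1/dx 49): {"dns":[{"d":16,"ef":26,"r":65,"wt":3},{"dx":49,"mws":46,"w":49,"win":77}],"ecg":{"jjf":[47,88,53,36,28],"pv":{"c":24,"t":44,"v":86,"z":14},"qrp":{"jt":52,"yw":9},"rfp":{"igq":26,"jeo":47,"tl":61}}}
After op 5 (add /ecg/pv/ply 6): {"dns":[{"d":16,"ef":26,"r":65,"wt":3},{"dx":49,"mws":46,"w":49,"win":77}],"ecg":{"jjf":[47,88,53,36,28],"pv":{"c":24,"ply":6,"t":44,"v":86,"z":14},"qrp":{"jt":52,"yw":9},"rfp":{"igq":26,"jeo":47,"tl":61}}}
After op 6 (add /dns/1/bn 31): {"dns":[{"d":16,"ef":26,"r":65,"wt":3},{"bn":31,"dx":49,"mws":46,"w":49,"win":77}],"ecg":{"jjf":[47,88,53,36,28],"pv":{"c":24,"ply":6,"t":44,"v":86,"z":14},"qrp":{"jt":52,"yw":9},"rfp":{"igq":26,"jeo":47,"tl":61}}}
After op 7 (replace /ecg/jjf/3 83): {"dns":[{"d":16,"ef":26,"r":65,"wt":3},{"bn":31,"dx":49,"mws":46,"w":49,"win":77}],"ecg":{"jjf":[47,88,53,83,28],"pv":{"c":24,"ply":6,"t":44,"v":86,"z":14},"qrp":{"jt":52,"yw":9},"rfp":{"igq":26,"jeo":47,"tl":61}}}
After op 8 (remove /ecg/pv/z): {"dns":[{"d":16,"ef":26,"r":65,"wt":3},{"bn":31,"dx":49,"mws":46,"w":49,"win":77}],"ecg":{"jjf":[47,88,53,83,28],"pv":{"c":24,"ply":6,"t":44,"v":86},"qrp":{"jt":52,"yw":9},"rfp":{"igq":26,"jeo":47,"tl":61}}}
After op 9 (add /ecg/jjf/4 63): {"dns":[{"d":16,"ef":26,"r":65,"wt":3},{"bn":31,"dx":49,"mws":46,"w":49,"win":77}],"ecg":{"jjf":[47,88,53,83,63,28],"pv":{"c":24,"ply":6,"t":44,"v":86},"qrp":{"jt":52,"yw":9},"rfp":{"igq":26,"jeo":47,"tl":61}}}
After op 10 (replace /ecg/jjf/4 22): {"dns":[{"d":16,"ef":26,"r":65,"wt":3},{"bn":31,"dx":49,"mws":46,"w":49,"win":77}],"ecg":{"jjf":[47,88,53,83,22,28],"pv":{"c":24,"ply":6,"t":44,"v":86},"qrp":{"jt":52,"yw":9},"rfp":{"igq":26,"jeo":47,"tl":61}}}
After op 11 (add /dns/2 9): {"dns":[{"d":16,"ef":26,"r":65,"wt":3},{"bn":31,"dx":49,"mws":46,"w":49,"win":77},9],"ecg":{"jjf":[47,88,53,83,22,28],"pv":{"c":24,"ply":6,"t":44,"v":86},"qrp":{"jt":52,"yw":9},"rfp":{"igq":26,"jeo":47,"tl":61}}}
After op 12 (replace /ecg/pv/ply 2): {"dns":[{"d":16,"ef":26,"r":65,"wt":3},{"bn":31,"dx":49,"mws":46,"w":49,"win":77},9],"ecg":{"jjf":[47,88,53,83,22,28],"pv":{"c":24,"ply":2,"t":44,"v":86},"qrp":{"jt":52,"yw":9},"rfp":{"igq":26,"jeo":47,"tl":61}}}
After op 13 (replace /dns/1 8): {"dns":[{"d":16,"ef":26,"r":65,"wt":3},8,9],"ecg":{"jjf":[47,88,53,83,22,28],"pv":{"c":24,"ply":2,"t":44,"v":86},"qrp":{"jt":52,"yw":9},"rfp":{"igq":26,"jeo":47,"tl":61}}}
After op 14 (remove /ecg/rfp/jeo): {"dns":[{"d":16,"ef":26,"r":65,"wt":3},8,9],"ecg":{"jjf":[47,88,53,83,22,28],"pv":{"c":24,"ply":2,"t":44,"v":86},"qrp":{"jt":52,"yw":9},"rfp":{"igq":26,"tl":61}}}
After op 15 (add /dns/0/dh 46): {"dns":[{"d":16,"dh":46,"ef":26,"r":65,"wt":3},8,9],"ecg":{"jjf":[47,88,53,83,22,28],"pv":{"c":24,"ply":2,"t":44,"v":86},"qrp":{"jt":52,"yw":9},"rfp":{"igq":26,"tl":61}}}
After op 16 (add /equ 0): {"dns":[{"d":16,"dh":46,"ef":26,"r":65,"wt":3},8,9],"ecg":{"jjf":[47,88,53,83,22,28],"pv":{"c":24,"ply":2,"t":44,"v":86},"qrp":{"jt":52,"yw":9},"rfp":{"igq":26,"tl":61}},"equ":0}
After op 17 (add /j 60): {"dns":[{"d":16,"dh":46,"ef":26,"r":65,"wt":3},8,9],"ecg":{"jjf":[47,88,53,83,22,28],"pv":{"c":24,"ply":2,"t":44,"v":86},"qrp":{"jt":52,"yw":9},"rfp":{"igq":26,"tl":61}},"equ":0,"j":60}
After op 18 (replace /ecg/jjf/0 77): {"dns":[{"d":16,"dh":46,"ef":26,"r":65,"wt":3},8,9],"ecg":{"jjf":[77,88,53,83,22,28],"pv":{"c":24,"ply":2,"t":44,"v":86},"qrp":{"jt":52,"yw":9},"rfp":{"igq":26,"tl":61}},"equ":0,"j":60}
After op 19 (add /dns/1 75): {"dns":[{"d":16,"dh":46,"ef":26,"r":65,"wt":3},75,8,9],"ecg":{"jjf":[77,88,53,83,22,28],"pv":{"c":24,"ply":2,"t":44,"v":86},"qrp":{"jt":52,"yw":9},"rfp":{"igq":26,"tl":61}},"equ":0,"j":60}
Value at /ecg/jjf/0: 77

Answer: 77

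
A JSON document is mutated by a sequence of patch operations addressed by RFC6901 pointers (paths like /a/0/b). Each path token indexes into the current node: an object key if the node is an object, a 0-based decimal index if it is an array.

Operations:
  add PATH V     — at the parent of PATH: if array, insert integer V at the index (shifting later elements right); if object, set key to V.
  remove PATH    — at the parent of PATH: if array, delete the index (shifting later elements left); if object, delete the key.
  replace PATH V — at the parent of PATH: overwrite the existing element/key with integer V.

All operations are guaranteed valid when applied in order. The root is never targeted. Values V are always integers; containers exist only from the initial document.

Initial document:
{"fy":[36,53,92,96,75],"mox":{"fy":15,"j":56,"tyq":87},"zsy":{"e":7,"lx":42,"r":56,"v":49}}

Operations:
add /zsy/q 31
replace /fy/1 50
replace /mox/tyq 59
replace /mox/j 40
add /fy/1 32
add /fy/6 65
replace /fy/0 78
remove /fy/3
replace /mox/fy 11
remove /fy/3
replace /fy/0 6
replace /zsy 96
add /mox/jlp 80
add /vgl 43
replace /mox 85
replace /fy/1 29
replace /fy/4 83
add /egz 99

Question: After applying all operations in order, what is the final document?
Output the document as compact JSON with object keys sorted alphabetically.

After op 1 (add /zsy/q 31): {"fy":[36,53,92,96,75],"mox":{"fy":15,"j":56,"tyq":87},"zsy":{"e":7,"lx":42,"q":31,"r":56,"v":49}}
After op 2 (replace /fy/1 50): {"fy":[36,50,92,96,75],"mox":{"fy":15,"j":56,"tyq":87},"zsy":{"e":7,"lx":42,"q":31,"r":56,"v":49}}
After op 3 (replace /mox/tyq 59): {"fy":[36,50,92,96,75],"mox":{"fy":15,"j":56,"tyq":59},"zsy":{"e":7,"lx":42,"q":31,"r":56,"v":49}}
After op 4 (replace /mox/j 40): {"fy":[36,50,92,96,75],"mox":{"fy":15,"j":40,"tyq":59},"zsy":{"e":7,"lx":42,"q":31,"r":56,"v":49}}
After op 5 (add /fy/1 32): {"fy":[36,32,50,92,96,75],"mox":{"fy":15,"j":40,"tyq":59},"zsy":{"e":7,"lx":42,"q":31,"r":56,"v":49}}
After op 6 (add /fy/6 65): {"fy":[36,32,50,92,96,75,65],"mox":{"fy":15,"j":40,"tyq":59},"zsy":{"e":7,"lx":42,"q":31,"r":56,"v":49}}
After op 7 (replace /fy/0 78): {"fy":[78,32,50,92,96,75,65],"mox":{"fy":15,"j":40,"tyq":59},"zsy":{"e":7,"lx":42,"q":31,"r":56,"v":49}}
After op 8 (remove /fy/3): {"fy":[78,32,50,96,75,65],"mox":{"fy":15,"j":40,"tyq":59},"zsy":{"e":7,"lx":42,"q":31,"r":56,"v":49}}
After op 9 (replace /mox/fy 11): {"fy":[78,32,50,96,75,65],"mox":{"fy":11,"j":40,"tyq":59},"zsy":{"e":7,"lx":42,"q":31,"r":56,"v":49}}
After op 10 (remove /fy/3): {"fy":[78,32,50,75,65],"mox":{"fy":11,"j":40,"tyq":59},"zsy":{"e":7,"lx":42,"q":31,"r":56,"v":49}}
After op 11 (replace /fy/0 6): {"fy":[6,32,50,75,65],"mox":{"fy":11,"j":40,"tyq":59},"zsy":{"e":7,"lx":42,"q":31,"r":56,"v":49}}
After op 12 (replace /zsy 96): {"fy":[6,32,50,75,65],"mox":{"fy":11,"j":40,"tyq":59},"zsy":96}
After op 13 (add /mox/jlp 80): {"fy":[6,32,50,75,65],"mox":{"fy":11,"j":40,"jlp":80,"tyq":59},"zsy":96}
After op 14 (add /vgl 43): {"fy":[6,32,50,75,65],"mox":{"fy":11,"j":40,"jlp":80,"tyq":59},"vgl":43,"zsy":96}
After op 15 (replace /mox 85): {"fy":[6,32,50,75,65],"mox":85,"vgl":43,"zsy":96}
After op 16 (replace /fy/1 29): {"fy":[6,29,50,75,65],"mox":85,"vgl":43,"zsy":96}
After op 17 (replace /fy/4 83): {"fy":[6,29,50,75,83],"mox":85,"vgl":43,"zsy":96}
After op 18 (add /egz 99): {"egz":99,"fy":[6,29,50,75,83],"mox":85,"vgl":43,"zsy":96}

Answer: {"egz":99,"fy":[6,29,50,75,83],"mox":85,"vgl":43,"zsy":96}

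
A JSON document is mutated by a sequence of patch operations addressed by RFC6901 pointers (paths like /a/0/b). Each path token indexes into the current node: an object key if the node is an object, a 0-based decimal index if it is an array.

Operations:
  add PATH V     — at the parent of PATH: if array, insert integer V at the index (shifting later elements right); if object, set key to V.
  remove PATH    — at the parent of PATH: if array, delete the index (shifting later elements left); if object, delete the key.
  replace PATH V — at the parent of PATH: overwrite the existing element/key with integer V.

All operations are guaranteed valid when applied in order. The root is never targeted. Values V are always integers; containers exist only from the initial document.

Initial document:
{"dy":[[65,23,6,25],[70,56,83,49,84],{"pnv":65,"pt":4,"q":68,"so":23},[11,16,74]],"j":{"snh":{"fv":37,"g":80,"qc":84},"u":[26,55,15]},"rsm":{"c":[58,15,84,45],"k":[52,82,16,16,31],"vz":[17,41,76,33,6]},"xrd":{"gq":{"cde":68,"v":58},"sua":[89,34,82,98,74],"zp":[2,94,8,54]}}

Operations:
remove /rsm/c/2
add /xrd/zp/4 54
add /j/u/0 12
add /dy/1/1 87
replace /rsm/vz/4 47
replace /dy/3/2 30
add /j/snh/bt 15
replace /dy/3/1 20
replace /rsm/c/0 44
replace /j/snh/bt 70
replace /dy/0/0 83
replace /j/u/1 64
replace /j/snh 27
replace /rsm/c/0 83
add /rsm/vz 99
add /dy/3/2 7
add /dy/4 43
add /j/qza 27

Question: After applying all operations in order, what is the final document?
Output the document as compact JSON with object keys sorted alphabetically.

Answer: {"dy":[[83,23,6,25],[70,87,56,83,49,84],{"pnv":65,"pt":4,"q":68,"so":23},[11,20,7,30],43],"j":{"qza":27,"snh":27,"u":[12,64,55,15]},"rsm":{"c":[83,15,45],"k":[52,82,16,16,31],"vz":99},"xrd":{"gq":{"cde":68,"v":58},"sua":[89,34,82,98,74],"zp":[2,94,8,54,54]}}

Derivation:
After op 1 (remove /rsm/c/2): {"dy":[[65,23,6,25],[70,56,83,49,84],{"pnv":65,"pt":4,"q":68,"so":23},[11,16,74]],"j":{"snh":{"fv":37,"g":80,"qc":84},"u":[26,55,15]},"rsm":{"c":[58,15,45],"k":[52,82,16,16,31],"vz":[17,41,76,33,6]},"xrd":{"gq":{"cde":68,"v":58},"sua":[89,34,82,98,74],"zp":[2,94,8,54]}}
After op 2 (add /xrd/zp/4 54): {"dy":[[65,23,6,25],[70,56,83,49,84],{"pnv":65,"pt":4,"q":68,"so":23},[11,16,74]],"j":{"snh":{"fv":37,"g":80,"qc":84},"u":[26,55,15]},"rsm":{"c":[58,15,45],"k":[52,82,16,16,31],"vz":[17,41,76,33,6]},"xrd":{"gq":{"cde":68,"v":58},"sua":[89,34,82,98,74],"zp":[2,94,8,54,54]}}
After op 3 (add /j/u/0 12): {"dy":[[65,23,6,25],[70,56,83,49,84],{"pnv":65,"pt":4,"q":68,"so":23},[11,16,74]],"j":{"snh":{"fv":37,"g":80,"qc":84},"u":[12,26,55,15]},"rsm":{"c":[58,15,45],"k":[52,82,16,16,31],"vz":[17,41,76,33,6]},"xrd":{"gq":{"cde":68,"v":58},"sua":[89,34,82,98,74],"zp":[2,94,8,54,54]}}
After op 4 (add /dy/1/1 87): {"dy":[[65,23,6,25],[70,87,56,83,49,84],{"pnv":65,"pt":4,"q":68,"so":23},[11,16,74]],"j":{"snh":{"fv":37,"g":80,"qc":84},"u":[12,26,55,15]},"rsm":{"c":[58,15,45],"k":[52,82,16,16,31],"vz":[17,41,76,33,6]},"xrd":{"gq":{"cde":68,"v":58},"sua":[89,34,82,98,74],"zp":[2,94,8,54,54]}}
After op 5 (replace /rsm/vz/4 47): {"dy":[[65,23,6,25],[70,87,56,83,49,84],{"pnv":65,"pt":4,"q":68,"so":23},[11,16,74]],"j":{"snh":{"fv":37,"g":80,"qc":84},"u":[12,26,55,15]},"rsm":{"c":[58,15,45],"k":[52,82,16,16,31],"vz":[17,41,76,33,47]},"xrd":{"gq":{"cde":68,"v":58},"sua":[89,34,82,98,74],"zp":[2,94,8,54,54]}}
After op 6 (replace /dy/3/2 30): {"dy":[[65,23,6,25],[70,87,56,83,49,84],{"pnv":65,"pt":4,"q":68,"so":23},[11,16,30]],"j":{"snh":{"fv":37,"g":80,"qc":84},"u":[12,26,55,15]},"rsm":{"c":[58,15,45],"k":[52,82,16,16,31],"vz":[17,41,76,33,47]},"xrd":{"gq":{"cde":68,"v":58},"sua":[89,34,82,98,74],"zp":[2,94,8,54,54]}}
After op 7 (add /j/snh/bt 15): {"dy":[[65,23,6,25],[70,87,56,83,49,84],{"pnv":65,"pt":4,"q":68,"so":23},[11,16,30]],"j":{"snh":{"bt":15,"fv":37,"g":80,"qc":84},"u":[12,26,55,15]},"rsm":{"c":[58,15,45],"k":[52,82,16,16,31],"vz":[17,41,76,33,47]},"xrd":{"gq":{"cde":68,"v":58},"sua":[89,34,82,98,74],"zp":[2,94,8,54,54]}}
After op 8 (replace /dy/3/1 20): {"dy":[[65,23,6,25],[70,87,56,83,49,84],{"pnv":65,"pt":4,"q":68,"so":23},[11,20,30]],"j":{"snh":{"bt":15,"fv":37,"g":80,"qc":84},"u":[12,26,55,15]},"rsm":{"c":[58,15,45],"k":[52,82,16,16,31],"vz":[17,41,76,33,47]},"xrd":{"gq":{"cde":68,"v":58},"sua":[89,34,82,98,74],"zp":[2,94,8,54,54]}}
After op 9 (replace /rsm/c/0 44): {"dy":[[65,23,6,25],[70,87,56,83,49,84],{"pnv":65,"pt":4,"q":68,"so":23},[11,20,30]],"j":{"snh":{"bt":15,"fv":37,"g":80,"qc":84},"u":[12,26,55,15]},"rsm":{"c":[44,15,45],"k":[52,82,16,16,31],"vz":[17,41,76,33,47]},"xrd":{"gq":{"cde":68,"v":58},"sua":[89,34,82,98,74],"zp":[2,94,8,54,54]}}
After op 10 (replace /j/snh/bt 70): {"dy":[[65,23,6,25],[70,87,56,83,49,84],{"pnv":65,"pt":4,"q":68,"so":23},[11,20,30]],"j":{"snh":{"bt":70,"fv":37,"g":80,"qc":84},"u":[12,26,55,15]},"rsm":{"c":[44,15,45],"k":[52,82,16,16,31],"vz":[17,41,76,33,47]},"xrd":{"gq":{"cde":68,"v":58},"sua":[89,34,82,98,74],"zp":[2,94,8,54,54]}}
After op 11 (replace /dy/0/0 83): {"dy":[[83,23,6,25],[70,87,56,83,49,84],{"pnv":65,"pt":4,"q":68,"so":23},[11,20,30]],"j":{"snh":{"bt":70,"fv":37,"g":80,"qc":84},"u":[12,26,55,15]},"rsm":{"c":[44,15,45],"k":[52,82,16,16,31],"vz":[17,41,76,33,47]},"xrd":{"gq":{"cde":68,"v":58},"sua":[89,34,82,98,74],"zp":[2,94,8,54,54]}}
After op 12 (replace /j/u/1 64): {"dy":[[83,23,6,25],[70,87,56,83,49,84],{"pnv":65,"pt":4,"q":68,"so":23},[11,20,30]],"j":{"snh":{"bt":70,"fv":37,"g":80,"qc":84},"u":[12,64,55,15]},"rsm":{"c":[44,15,45],"k":[52,82,16,16,31],"vz":[17,41,76,33,47]},"xrd":{"gq":{"cde":68,"v":58},"sua":[89,34,82,98,74],"zp":[2,94,8,54,54]}}
After op 13 (replace /j/snh 27): {"dy":[[83,23,6,25],[70,87,56,83,49,84],{"pnv":65,"pt":4,"q":68,"so":23},[11,20,30]],"j":{"snh":27,"u":[12,64,55,15]},"rsm":{"c":[44,15,45],"k":[52,82,16,16,31],"vz":[17,41,76,33,47]},"xrd":{"gq":{"cde":68,"v":58},"sua":[89,34,82,98,74],"zp":[2,94,8,54,54]}}
After op 14 (replace /rsm/c/0 83): {"dy":[[83,23,6,25],[70,87,56,83,49,84],{"pnv":65,"pt":4,"q":68,"so":23},[11,20,30]],"j":{"snh":27,"u":[12,64,55,15]},"rsm":{"c":[83,15,45],"k":[52,82,16,16,31],"vz":[17,41,76,33,47]},"xrd":{"gq":{"cde":68,"v":58},"sua":[89,34,82,98,74],"zp":[2,94,8,54,54]}}
After op 15 (add /rsm/vz 99): {"dy":[[83,23,6,25],[70,87,56,83,49,84],{"pnv":65,"pt":4,"q":68,"so":23},[11,20,30]],"j":{"snh":27,"u":[12,64,55,15]},"rsm":{"c":[83,15,45],"k":[52,82,16,16,31],"vz":99},"xrd":{"gq":{"cde":68,"v":58},"sua":[89,34,82,98,74],"zp":[2,94,8,54,54]}}
After op 16 (add /dy/3/2 7): {"dy":[[83,23,6,25],[70,87,56,83,49,84],{"pnv":65,"pt":4,"q":68,"so":23},[11,20,7,30]],"j":{"snh":27,"u":[12,64,55,15]},"rsm":{"c":[83,15,45],"k":[52,82,16,16,31],"vz":99},"xrd":{"gq":{"cde":68,"v":58},"sua":[89,34,82,98,74],"zp":[2,94,8,54,54]}}
After op 17 (add /dy/4 43): {"dy":[[83,23,6,25],[70,87,56,83,49,84],{"pnv":65,"pt":4,"q":68,"so":23},[11,20,7,30],43],"j":{"snh":27,"u":[12,64,55,15]},"rsm":{"c":[83,15,45],"k":[52,82,16,16,31],"vz":99},"xrd":{"gq":{"cde":68,"v":58},"sua":[89,34,82,98,74],"zp":[2,94,8,54,54]}}
After op 18 (add /j/qza 27): {"dy":[[83,23,6,25],[70,87,56,83,49,84],{"pnv":65,"pt":4,"q":68,"so":23},[11,20,7,30],43],"j":{"qza":27,"snh":27,"u":[12,64,55,15]},"rsm":{"c":[83,15,45],"k":[52,82,16,16,31],"vz":99},"xrd":{"gq":{"cde":68,"v":58},"sua":[89,34,82,98,74],"zp":[2,94,8,54,54]}}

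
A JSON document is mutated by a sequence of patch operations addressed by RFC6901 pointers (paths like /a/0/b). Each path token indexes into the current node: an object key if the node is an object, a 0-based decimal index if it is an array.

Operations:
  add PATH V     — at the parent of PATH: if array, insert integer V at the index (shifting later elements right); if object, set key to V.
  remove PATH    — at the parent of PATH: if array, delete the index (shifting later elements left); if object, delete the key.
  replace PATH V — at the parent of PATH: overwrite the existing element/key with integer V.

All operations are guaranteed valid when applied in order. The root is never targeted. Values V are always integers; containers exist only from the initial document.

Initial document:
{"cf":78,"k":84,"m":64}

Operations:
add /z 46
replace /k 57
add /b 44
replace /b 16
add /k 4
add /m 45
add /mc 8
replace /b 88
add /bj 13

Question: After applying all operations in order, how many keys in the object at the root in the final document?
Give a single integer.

After op 1 (add /z 46): {"cf":78,"k":84,"m":64,"z":46}
After op 2 (replace /k 57): {"cf":78,"k":57,"m":64,"z":46}
After op 3 (add /b 44): {"b":44,"cf":78,"k":57,"m":64,"z":46}
After op 4 (replace /b 16): {"b":16,"cf":78,"k":57,"m":64,"z":46}
After op 5 (add /k 4): {"b":16,"cf":78,"k":4,"m":64,"z":46}
After op 6 (add /m 45): {"b":16,"cf":78,"k":4,"m":45,"z":46}
After op 7 (add /mc 8): {"b":16,"cf":78,"k":4,"m":45,"mc":8,"z":46}
After op 8 (replace /b 88): {"b":88,"cf":78,"k":4,"m":45,"mc":8,"z":46}
After op 9 (add /bj 13): {"b":88,"bj":13,"cf":78,"k":4,"m":45,"mc":8,"z":46}
Size at the root: 7

Answer: 7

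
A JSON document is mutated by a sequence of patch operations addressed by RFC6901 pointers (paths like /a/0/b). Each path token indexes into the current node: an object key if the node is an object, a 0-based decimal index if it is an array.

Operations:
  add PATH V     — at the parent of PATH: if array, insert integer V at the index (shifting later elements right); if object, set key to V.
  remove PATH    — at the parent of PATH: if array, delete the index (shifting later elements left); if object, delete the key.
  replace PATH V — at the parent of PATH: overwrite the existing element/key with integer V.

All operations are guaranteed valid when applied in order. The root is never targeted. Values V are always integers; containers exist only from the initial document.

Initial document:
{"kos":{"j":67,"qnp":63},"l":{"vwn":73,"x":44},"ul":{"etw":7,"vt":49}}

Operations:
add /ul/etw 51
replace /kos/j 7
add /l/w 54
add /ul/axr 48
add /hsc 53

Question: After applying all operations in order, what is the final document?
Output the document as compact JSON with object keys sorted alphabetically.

After op 1 (add /ul/etw 51): {"kos":{"j":67,"qnp":63},"l":{"vwn":73,"x":44},"ul":{"etw":51,"vt":49}}
After op 2 (replace /kos/j 7): {"kos":{"j":7,"qnp":63},"l":{"vwn":73,"x":44},"ul":{"etw":51,"vt":49}}
After op 3 (add /l/w 54): {"kos":{"j":7,"qnp":63},"l":{"vwn":73,"w":54,"x":44},"ul":{"etw":51,"vt":49}}
After op 4 (add /ul/axr 48): {"kos":{"j":7,"qnp":63},"l":{"vwn":73,"w":54,"x":44},"ul":{"axr":48,"etw":51,"vt":49}}
After op 5 (add /hsc 53): {"hsc":53,"kos":{"j":7,"qnp":63},"l":{"vwn":73,"w":54,"x":44},"ul":{"axr":48,"etw":51,"vt":49}}

Answer: {"hsc":53,"kos":{"j":7,"qnp":63},"l":{"vwn":73,"w":54,"x":44},"ul":{"axr":48,"etw":51,"vt":49}}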